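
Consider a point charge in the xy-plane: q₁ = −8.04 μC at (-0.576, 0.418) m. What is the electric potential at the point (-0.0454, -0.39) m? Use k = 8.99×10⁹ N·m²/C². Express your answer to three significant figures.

-7.48×10⁴ V

The total potential is the scalar sum of each charge's contribution, V = Σ kqᵢ/rᵢ.
Distances from the field point to each charge: r₁ = 0.967 m.
V = k[(-8.04×10⁻⁶)/(0.967)] = -7.48×10⁴ V.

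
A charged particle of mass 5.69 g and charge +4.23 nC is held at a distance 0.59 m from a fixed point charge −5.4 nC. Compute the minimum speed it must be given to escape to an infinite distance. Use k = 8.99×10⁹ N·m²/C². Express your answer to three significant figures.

To just escape, total mechanical energy must reach zero at infinity: ½mv²_min + U = 0, so ½mv²_min = −U = |kQq|/r.
|U| = |kQq|/r = (8.99×10⁹ N·m²/C²)(5.40×10⁻⁹)(4.23×10⁻⁹)/(0.590) = 3.48×10⁻⁷ J.
v_min = √(2|U|/m) = √(2·3.48×10⁻⁷/5.69×10⁻³) = 0.0111 m/s.

0.0111 m/s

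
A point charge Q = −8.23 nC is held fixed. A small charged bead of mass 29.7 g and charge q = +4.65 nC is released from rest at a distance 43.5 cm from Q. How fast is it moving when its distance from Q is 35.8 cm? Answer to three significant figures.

3.38×10⁻³ m/s

Only the electrostatic force acts, so mechanical energy is conserved: ½mv² = U₁ − U₂ = kQq(1/r₁ − 1/r₂).
U₁ − U₂ = (8.99×10⁹ N·m²/C²)(-8.23×10⁻⁹ C)(4.65×10⁻⁹ C)(1/0.435 − 1/0.358) = 1.70×10⁻⁷ J.
v = √(2·1.70×10⁻⁷/0.0297) = 3.38×10⁻³ m/s.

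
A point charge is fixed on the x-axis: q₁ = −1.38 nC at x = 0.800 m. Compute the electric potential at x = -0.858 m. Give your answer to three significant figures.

-7.48 V

The total potential is the scalar sum of each charge's contribution, V = Σ kqᵢ/rᵢ.
V = k[(-1.38×10⁻⁹)/(1.66)] = -7.48 V.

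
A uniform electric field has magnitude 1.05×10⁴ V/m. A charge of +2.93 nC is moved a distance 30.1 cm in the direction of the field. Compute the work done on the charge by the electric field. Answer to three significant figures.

9.26×10⁻⁶ J

The potential change for a displacement 30.1 cm in the direction of the field is ΔV = −Ed = -3160 V.
W_field = −qΔV = 9.26×10⁻⁶ J.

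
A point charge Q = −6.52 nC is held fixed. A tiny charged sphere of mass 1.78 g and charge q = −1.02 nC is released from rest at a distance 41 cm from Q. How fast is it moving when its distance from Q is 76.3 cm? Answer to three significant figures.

8.71×10⁻³ m/s

Only the electrostatic force acts, so mechanical energy is conserved: ½mv² = U₁ − U₂ = kQq(1/r₁ − 1/r₂).
U₁ − U₂ = (8.99×10⁹ N·m²/C²)(-6.52×10⁻⁹ C)(-1.02×10⁻⁹ C)(1/0.410 − 1/0.763) = 6.75×10⁻⁸ J.
v = √(2·6.75×10⁻⁸/1.78×10⁻³) = 8.71×10⁻³ m/s.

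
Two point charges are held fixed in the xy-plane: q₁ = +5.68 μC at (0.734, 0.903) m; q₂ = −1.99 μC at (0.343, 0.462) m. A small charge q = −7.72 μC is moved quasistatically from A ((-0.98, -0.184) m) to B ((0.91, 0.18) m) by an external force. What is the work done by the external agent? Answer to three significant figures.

For quasistatic motion the external work equals the change in potential energy: W_ext = qΔV = q(V_B − V_A).
At A: distances to the source charges are 2.03 m, 1.47 m; V_A = Σ kqᵢ/rᵢ = 1.30×10⁴ V.
At B: distances to the source charges are 0.744 m, 0.633 m; V_B = Σ kqᵢ/rᵢ = 4.04×10⁴ V.
ΔV = V_B − V_A = 2.74×10⁴ V.
W_ext = qΔV = (-7.72×10⁻⁶ C)(2.74×10⁴ V) = -0.211 J.

-0.211 J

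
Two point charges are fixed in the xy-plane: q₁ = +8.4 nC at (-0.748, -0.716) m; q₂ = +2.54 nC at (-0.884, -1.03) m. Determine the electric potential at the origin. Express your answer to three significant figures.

Electric potential is a scalar, so the contributions from each charge add algebraically: V = Σ kqᵢ/rᵢ.
Distances from the field point to each charge: r₁ = 1.04 m, r₂ = 1.36 m.
V = k[(8.40×10⁻⁹)/(1.04) + (2.54×10⁻⁹)/(1.36)] = 89.8 V.

89.8 V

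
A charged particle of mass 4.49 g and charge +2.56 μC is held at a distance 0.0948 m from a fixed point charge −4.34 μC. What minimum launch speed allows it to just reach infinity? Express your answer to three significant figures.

21.7 m/s

To just escape, total mechanical energy must reach zero at infinity: ½mv²_min + U = 0, so ½mv²_min = −U = |kQq|/r.
|U| = |kQq|/r = (8.99×10⁹ N·m²/C²)(4.34×10⁻⁶)(2.56×10⁻⁶)/(0.0948) = 1.05 J.
v_min = √(2|U|/m) = √(2·1.05/4.49×10⁻³) = 21.7 m/s.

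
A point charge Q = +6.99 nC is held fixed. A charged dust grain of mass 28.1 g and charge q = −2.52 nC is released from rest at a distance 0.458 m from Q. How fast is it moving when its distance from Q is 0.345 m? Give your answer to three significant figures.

Only the electrostatic force acts, so mechanical energy is conserved: ½mv² = U₁ − U₂ = kQq(1/r₁ − 1/r₂).
U₁ − U₂ = (8.99×10⁹ N·m²/C²)(6.99×10⁻⁹ C)(-2.52×10⁻⁹ C)(1/0.458 − 1/0.345) = 1.13×10⁻⁷ J.
v = √(2·1.13×10⁻⁷/0.0281) = 2.84×10⁻³ m/s.

2.84×10⁻³ m/s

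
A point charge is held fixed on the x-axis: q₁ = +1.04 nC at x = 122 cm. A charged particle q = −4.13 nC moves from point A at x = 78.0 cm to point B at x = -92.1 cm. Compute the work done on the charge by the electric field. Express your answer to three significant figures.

-6.97×10⁻⁸ J

The work done by the electric force is W_field = −ΔU = −q(V_B − V_A) = q(V_A − V_B).
At A: distance to the source charge is 0.440 m; V_A = kq₁/r = 21.2 V.
At B: distance to the source charge is 2.14 m; V_B = kq₁/r = 4.37 V.
ΔV = V_B − V_A = -16.9 V.
W_field = −qΔV = −(-4.13×10⁻⁹ C)(-16.9 V) = -6.97×10⁻⁸ J.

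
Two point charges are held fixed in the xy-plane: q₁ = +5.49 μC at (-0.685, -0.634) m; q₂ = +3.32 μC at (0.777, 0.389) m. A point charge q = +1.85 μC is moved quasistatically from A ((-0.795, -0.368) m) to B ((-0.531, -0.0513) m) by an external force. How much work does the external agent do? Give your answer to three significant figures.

-0.157 J

For quasistatic motion the external work equals the change in potential energy: W_ext = qΔV = q(V_B − V_A).
At A: distances to the source charges are 0.288 m, 1.74 m; V_A = Σ kqᵢ/rᵢ = 1.89×10⁵ V.
At B: distances to the source charges are 0.603 m, 1.38 m; V_B = Σ kqᵢ/rᵢ = 1.04×10⁵ V.
ΔV = V_B − V_A = -8.51×10⁴ V.
W_ext = qΔV = (1.85×10⁻⁶ C)(-8.51×10⁴ V) = -0.157 J.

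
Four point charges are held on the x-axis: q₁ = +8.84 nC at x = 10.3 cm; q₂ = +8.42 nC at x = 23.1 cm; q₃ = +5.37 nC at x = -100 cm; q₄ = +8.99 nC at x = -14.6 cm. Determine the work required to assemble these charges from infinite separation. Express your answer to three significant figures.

1.11×10⁻⁵ J

The work to assemble the configuration equals its total potential energy, U = Σ kqᵢqⱼ/rᵢⱼ over all pairs.
Pair separations: r₁₂ = 0.128 m, r₁₃ = 1.10 m, r₁₄ = 0.249 m, r₂₃ = 1.23 m, r₂₄ = 0.377 m, r₃₄ = 0.854 m.
Summing all 6 pair terms gives U = 1.11×10⁻⁵ J.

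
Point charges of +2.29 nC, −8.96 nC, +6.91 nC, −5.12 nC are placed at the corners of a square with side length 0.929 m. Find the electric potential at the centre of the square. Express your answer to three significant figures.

The total potential is the scalar sum of each charge's contribution, V = Σ kqᵢ/rᵢ.
The distance from each corner to the centre is a√2/2 = 0.657 m.
V = k[(2.29×10⁻⁹)/(0.657) + (-8.96×10⁻⁹)/(0.657) + (6.91×10⁻⁹)/(0.657) + (-5.12×10⁻⁹)/(0.657)] = -66.8 V.

-66.8 V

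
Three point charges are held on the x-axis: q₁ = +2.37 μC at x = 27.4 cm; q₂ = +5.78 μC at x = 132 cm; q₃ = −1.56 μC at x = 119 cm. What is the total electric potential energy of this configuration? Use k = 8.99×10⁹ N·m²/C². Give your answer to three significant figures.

-0.542 J

The work to assemble the configuration equals its total potential energy, U = Σ kqᵢqⱼ/rᵢⱼ over all pairs.
Pair separations: r₁₂ = 1.05 m, r₁₃ = 0.916 m, r₂₃ = 0.130 m.
U = (0.118) + (-0.0363) + (-0.624) = -0.542 J.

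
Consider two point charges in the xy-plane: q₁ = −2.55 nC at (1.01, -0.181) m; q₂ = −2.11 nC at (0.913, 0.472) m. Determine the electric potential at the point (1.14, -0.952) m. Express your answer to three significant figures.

-42.5 V

The total potential is the scalar sum of each charge's contribution, V = Σ kqᵢ/rᵢ.
Distances from the field point to each charge: r₁ = 0.782 m, r₂ = 1.44 m.
V = k[(-2.55×10⁻⁹)/(0.782) + (-2.11×10⁻⁹)/(1.44)] = -42.5 V.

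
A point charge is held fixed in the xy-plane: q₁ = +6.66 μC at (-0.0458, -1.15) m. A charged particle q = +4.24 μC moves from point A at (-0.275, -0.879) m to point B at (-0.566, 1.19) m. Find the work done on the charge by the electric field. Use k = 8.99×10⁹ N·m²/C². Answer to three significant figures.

0.609 J

The work done by the electric force is W_field = −ΔU = −q(V_B − V_A) = q(V_A − V_B).
At A: distance to the source charge is 0.355 m; V_A = kq₁/r = 1.69×10⁵ V.
At B: distance to the source charge is 2.40 m; V_B = kq₁/r = 2.50×10⁴ V.
ΔV = V_B − V_A = -1.44×10⁵ V.
W_field = −qΔV = −(4.24×10⁻⁶ C)(-1.44×10⁵ V) = 0.609 J.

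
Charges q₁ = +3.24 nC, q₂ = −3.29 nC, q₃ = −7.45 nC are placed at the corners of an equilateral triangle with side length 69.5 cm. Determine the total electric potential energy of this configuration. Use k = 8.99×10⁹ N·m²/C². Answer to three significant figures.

-1.33×10⁻⁷ J

The work to assemble the configuration equals its total potential energy, U = Σ kqᵢqⱼ/rᵢⱼ over all pairs.
All three pair separations equal the side length, 0.695 m.
U = (-1.38×10⁻⁷) + (-3.12×10⁻⁷) + (3.17×10⁻⁷) = -1.33×10⁻⁷ J.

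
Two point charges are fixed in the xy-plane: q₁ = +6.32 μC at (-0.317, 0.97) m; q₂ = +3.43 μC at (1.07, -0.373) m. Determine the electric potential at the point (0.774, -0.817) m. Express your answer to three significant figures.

8.49×10⁴ V

Electric potential is a scalar, so the contributions from each charge add algebraically: V = Σ kqᵢ/rᵢ.
Distances from the field point to each charge: r₁ = 2.09 m, r₂ = 0.534 m.
V = k[(6.32×10⁻⁶)/(2.09) + (3.43×10⁻⁶)/(0.534)] = 8.49×10⁴ V.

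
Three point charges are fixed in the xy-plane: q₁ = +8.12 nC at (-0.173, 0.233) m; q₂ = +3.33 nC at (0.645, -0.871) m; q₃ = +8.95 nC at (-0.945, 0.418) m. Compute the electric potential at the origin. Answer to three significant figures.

Electric potential is a scalar, so the contributions from each charge add algebraically: V = Σ kqᵢ/rᵢ.
Distances from the field point to each charge: r₁ = 0.290 m, r₂ = 1.08 m, r₃ = 1.03 m.
V = k[(8.12×10⁻⁹)/(0.290) + (3.33×10⁻⁹)/(1.08) + (8.95×10⁻⁹)/(1.03)] = 357 V.

357 V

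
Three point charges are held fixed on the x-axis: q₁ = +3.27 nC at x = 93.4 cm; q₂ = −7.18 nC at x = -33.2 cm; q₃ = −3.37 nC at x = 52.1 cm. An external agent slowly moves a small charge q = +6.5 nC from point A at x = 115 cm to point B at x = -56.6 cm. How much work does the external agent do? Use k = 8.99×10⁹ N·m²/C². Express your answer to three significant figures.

-2.14×10⁻⁶ J

For quasistatic motion the external work equals the change in potential energy: W_ext = qΔV = q(V_B − V_A).
At A: distances to the source charges are 0.216 m, 1.48 m, 0.629 m; V_A = Σ kqᵢ/rᵢ = 44.4 V.
At B: distances to the source charges are 1.50 m, 0.234 m, 1.09 m; V_B = Σ kqᵢ/rᵢ = -284 V.
ΔV = V_B − V_A = -328 V.
W_ext = qΔV = (6.50×10⁻⁹ C)(-328 V) = -2.14×10⁻⁶ J.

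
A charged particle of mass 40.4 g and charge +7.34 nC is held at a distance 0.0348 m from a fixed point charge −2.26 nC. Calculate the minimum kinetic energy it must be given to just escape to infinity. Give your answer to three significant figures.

To just escape, total mechanical energy must reach zero at infinity: ½mv²_min + U = 0, so ½mv²_min = −U = |kQq|/r.
|U| = |kQq|/r = (8.99×10⁹ N·m²/C²)(2.26×10⁻⁹)(7.34×10⁻⁹)/(0.0348) = 4.29×10⁻⁶ J.

4.29×10⁻⁶ J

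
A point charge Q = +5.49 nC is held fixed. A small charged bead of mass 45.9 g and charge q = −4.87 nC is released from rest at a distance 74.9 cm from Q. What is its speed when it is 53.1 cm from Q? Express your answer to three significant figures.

Only the electrostatic force acts, so mechanical energy is conserved: ½mv² = U₁ − U₂ = kQq(1/r₁ − 1/r₂).
U₁ − U₂ = (8.99×10⁹ N·m²/C²)(5.49×10⁻⁹ C)(-4.87×10⁻⁹ C)(1/0.749 − 1/0.531) = 1.32×10⁻⁷ J.
v = √(2·1.32×10⁻⁷/0.0459) = 2.40×10⁻³ m/s.

2.40×10⁻³ m/s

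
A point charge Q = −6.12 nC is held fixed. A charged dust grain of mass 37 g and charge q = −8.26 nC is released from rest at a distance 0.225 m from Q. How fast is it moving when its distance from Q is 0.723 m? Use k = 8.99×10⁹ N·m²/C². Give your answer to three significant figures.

8.67×10⁻³ m/s

Only the electrostatic force acts, so mechanical energy is conserved: ½mv² = U₁ − U₂ = kQq(1/r₁ − 1/r₂).
U₁ − U₂ = (8.99×10⁹ N·m²/C²)(-6.12×10⁻⁹ C)(-8.26×10⁻⁹ C)(1/0.225 − 1/0.723) = 1.39×10⁻⁶ J.
v = √(2·1.39×10⁻⁶/0.0370) = 8.67×10⁻³ m/s.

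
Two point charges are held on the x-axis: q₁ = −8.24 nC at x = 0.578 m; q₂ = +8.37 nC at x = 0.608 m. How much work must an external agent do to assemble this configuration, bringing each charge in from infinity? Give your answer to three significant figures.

The work to assemble the configuration equals its total potential energy, U = Σ kqᵢqⱼ/rᵢⱼ over all pairs.
Pair separations: r₁₂ = 0.0300 m.
U = (-2.07×10⁻⁵) = -2.07×10⁻⁵ J.

-2.07×10⁻⁵ J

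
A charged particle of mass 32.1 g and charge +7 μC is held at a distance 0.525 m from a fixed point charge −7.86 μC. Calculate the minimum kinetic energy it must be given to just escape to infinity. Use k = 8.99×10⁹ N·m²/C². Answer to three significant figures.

0.942 J

To just escape, total mechanical energy must reach zero at infinity: ½mv²_min + U = 0, so ½mv²_min = −U = |kQq|/r.
|U| = |kQq|/r = (8.99×10⁹ N·m²/C²)(7.86×10⁻⁶)(7.00×10⁻⁶)/(0.525) = 0.942 J.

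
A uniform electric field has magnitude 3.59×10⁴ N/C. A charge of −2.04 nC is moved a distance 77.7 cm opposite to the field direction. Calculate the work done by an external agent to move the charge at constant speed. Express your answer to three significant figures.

-5.69×10⁻⁵ J

The potential change for a displacement 77.7 cm opposite to the field direction is ΔV = +Ed = 2.79×10⁴ V.
W_ext = qΔV = -5.69×10⁻⁵ J.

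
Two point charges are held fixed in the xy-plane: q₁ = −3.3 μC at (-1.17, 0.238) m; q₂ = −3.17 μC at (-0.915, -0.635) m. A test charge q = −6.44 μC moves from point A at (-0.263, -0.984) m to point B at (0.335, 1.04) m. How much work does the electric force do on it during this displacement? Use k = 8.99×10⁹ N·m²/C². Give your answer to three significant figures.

0.174 J

The work done by the electric force is W_field = −ΔU = −q(V_B − V_A) = q(V_A − V_B).
At A: distances to the source charges are 1.52 m, 0.740 m; V_A = Σ kqᵢ/rᵢ = -5.80×10⁴ V.
At B: distances to the source charges are 1.71 m, 2.09 m; V_B = Σ kqᵢ/rᵢ = -3.10×10⁴ V.
ΔV = V_B − V_A = 2.70×10⁴ V.
W_field = −qΔV = −(-6.44×10⁻⁶ C)(2.70×10⁴ V) = 0.174 J.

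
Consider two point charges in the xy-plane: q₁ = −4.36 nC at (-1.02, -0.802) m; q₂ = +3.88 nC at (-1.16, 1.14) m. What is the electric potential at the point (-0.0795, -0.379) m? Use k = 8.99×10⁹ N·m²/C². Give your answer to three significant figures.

-19.3 V

Electric potential is a scalar, so the contributions from each charge add algebraically: V = Σ kqᵢ/rᵢ.
Distances from the field point to each charge: r₁ = 1.03 m, r₂ = 1.86 m.
V = k[(-4.36×10⁻⁹)/(1.03) + (3.88×10⁻⁹)/(1.86)] = -19.3 V.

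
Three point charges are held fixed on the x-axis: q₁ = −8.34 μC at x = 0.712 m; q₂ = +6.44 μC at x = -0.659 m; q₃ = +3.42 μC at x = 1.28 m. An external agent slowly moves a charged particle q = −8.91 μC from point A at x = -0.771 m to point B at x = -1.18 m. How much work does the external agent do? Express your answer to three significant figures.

3.54 J

For quasistatic motion the external work equals the change in potential energy: W_ext = qΔV = q(V_B − V_A).
At A: distances to the source charges are 1.48 m, 0.112 m, 2.05 m; V_A = Σ kqᵢ/rᵢ = 4.81×10⁵ V.
At B: distances to the source charges are 1.89 m, 0.521 m, 2.46 m; V_B = Σ kqᵢ/rᵢ = 8.40×10⁴ V.
ΔV = V_B − V_A = -3.97×10⁵ V.
W_ext = qΔV = (-8.91×10⁻⁶ C)(-3.97×10⁵ V) = 3.54 J.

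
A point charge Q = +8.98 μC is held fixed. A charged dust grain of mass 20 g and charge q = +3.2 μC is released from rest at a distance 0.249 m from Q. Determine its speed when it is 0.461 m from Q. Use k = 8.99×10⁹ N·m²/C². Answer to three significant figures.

6.91 m/s

Only the electrostatic force acts, so mechanical energy is conserved: ½mv² = U₁ − U₂ = kQq(1/r₁ − 1/r₂).
U₁ − U₂ = (8.99×10⁹ N·m²/C²)(8.98×10⁻⁶ C)(3.20×10⁻⁶ C)(1/0.249 − 1/0.461) = 0.477 J.
v = √(2·0.477/0.0200) = 6.91 m/s.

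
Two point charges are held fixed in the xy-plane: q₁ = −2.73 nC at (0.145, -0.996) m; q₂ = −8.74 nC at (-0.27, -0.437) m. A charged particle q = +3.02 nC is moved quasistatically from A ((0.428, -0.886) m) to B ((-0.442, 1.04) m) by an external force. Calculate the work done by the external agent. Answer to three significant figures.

3.35×10⁻⁷ J

For quasistatic motion the external work equals the change in potential energy: W_ext = qΔV = q(V_B − V_A).
At A: distances to the source charges are 0.304 m, 0.830 m; V_A = Σ kqᵢ/rᵢ = -176 V.
At B: distances to the source charges are 2.12 m, 1.49 m; V_B = Σ kqᵢ/rᵢ = -64.4 V.
ΔV = V_B − V_A = 111 V.
W_ext = qΔV = (3.02×10⁻⁹ C)(111 V) = 3.35×10⁻⁷ J.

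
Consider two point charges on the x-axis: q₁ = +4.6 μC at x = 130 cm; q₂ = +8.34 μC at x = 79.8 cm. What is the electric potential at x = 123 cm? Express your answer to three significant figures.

The total potential is the scalar sum of each charge's contribution, V = Σ kqᵢ/rᵢ.
Distances from the field point to each charge: r₁ = 0.0700 m, r₂ = 0.432 m.
V = k[(4.60×10⁻⁶)/(0.0700) + (8.34×10⁻⁶)/(0.432)] = 7.64×10⁵ V.

7.64×10⁵ V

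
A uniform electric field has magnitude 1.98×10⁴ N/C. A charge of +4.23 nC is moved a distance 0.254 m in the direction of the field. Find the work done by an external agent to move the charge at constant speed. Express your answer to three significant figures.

-2.13×10⁻⁵ J

The potential change for a displacement 0.254 m in the direction of the field is ΔV = −Ed = -5030 V.
W_ext = qΔV = -2.13×10⁻⁵ J.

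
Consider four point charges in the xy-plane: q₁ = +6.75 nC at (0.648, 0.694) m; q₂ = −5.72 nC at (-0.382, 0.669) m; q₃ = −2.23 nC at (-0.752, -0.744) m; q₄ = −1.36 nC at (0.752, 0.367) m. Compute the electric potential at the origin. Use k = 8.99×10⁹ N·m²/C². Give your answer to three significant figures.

Electric potential is a scalar, so the contributions from each charge add algebraically: V = Σ kqᵢ/rᵢ.
Distances from the field point to each charge: r₁ = 0.949 m, r₂ = 0.770 m, r₃ = 1.06 m, r₄ = 0.837 m.
V = k[(6.75×10⁻⁹)/(0.949) + (-5.72×10⁻⁹)/(0.770) + (-2.23×10⁻⁹)/(1.06) + (-1.36×10⁻⁹)/(0.837)] = -36.4 V.

-36.4 V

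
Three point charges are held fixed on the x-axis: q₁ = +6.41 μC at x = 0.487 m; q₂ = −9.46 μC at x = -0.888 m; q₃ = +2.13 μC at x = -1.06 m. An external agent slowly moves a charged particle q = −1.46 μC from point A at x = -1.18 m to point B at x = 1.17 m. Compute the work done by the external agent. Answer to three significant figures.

-0.217 J

For quasistatic motion the external work equals the change in potential energy: W_ext = qΔV = q(V_B − V_A).
At A: distances to the source charges are 1.67 m, 0.292 m, 0.120 m; V_A = Σ kqᵢ/rᵢ = -9.71×10⁴ V.
At B: distances to the source charges are 0.683 m, 2.06 m, 2.23 m; V_B = Σ kqᵢ/rᵢ = 5.16×10⁴ V.
ΔV = V_B − V_A = 1.49×10⁵ V.
W_ext = qΔV = (-1.46×10⁻⁶ C)(1.49×10⁵ V) = -0.217 J.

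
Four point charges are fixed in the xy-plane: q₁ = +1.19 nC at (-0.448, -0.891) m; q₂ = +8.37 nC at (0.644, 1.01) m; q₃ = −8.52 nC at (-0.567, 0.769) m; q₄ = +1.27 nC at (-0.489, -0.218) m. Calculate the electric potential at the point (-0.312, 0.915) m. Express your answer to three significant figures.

-166 V

Electric potential is a scalar, so the contributions from each charge add algebraically: V = Σ kqᵢ/rᵢ.
Distances from the field point to each charge: r₁ = 1.81 m, r₂ = 0.961 m, r₃ = 0.294 m, r₄ = 1.15 m.
V = k[(1.19×10⁻⁹)/(1.81) + (8.37×10⁻⁹)/(0.961) + (-8.52×10⁻⁹)/(0.294) + (1.27×10⁻⁹)/(1.15)] = -166 V.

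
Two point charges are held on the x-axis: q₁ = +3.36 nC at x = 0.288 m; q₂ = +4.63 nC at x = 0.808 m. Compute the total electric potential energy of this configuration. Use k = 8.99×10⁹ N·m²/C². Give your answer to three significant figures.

2.69×10⁻⁷ J

The work to assemble the configuration equals its total potential energy, U = Σ kqᵢqⱼ/rᵢⱼ over all pairs.
Pair separations: r₁₂ = 0.520 m.
U = (2.69×10⁻⁷) = 2.69×10⁻⁷ J.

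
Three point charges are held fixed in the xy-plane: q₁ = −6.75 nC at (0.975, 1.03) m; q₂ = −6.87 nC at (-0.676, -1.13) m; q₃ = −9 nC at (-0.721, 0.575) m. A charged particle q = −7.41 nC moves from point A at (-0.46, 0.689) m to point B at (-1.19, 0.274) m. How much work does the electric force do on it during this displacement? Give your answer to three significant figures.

The work done by the electric force is W_field = −ΔU = −q(V_B − V_A) = q(V_A − V_B).
At A: distances to the source charges are 1.47 m, 1.83 m, 0.285 m; V_A = Σ kqᵢ/rᵢ = -359 V.
At B: distances to the source charges are 2.29 m, 1.50 m, 0.557 m; V_B = Σ kqᵢ/rᵢ = -213 V.
ΔV = V_B − V_A = 146 V.
W_field = −qΔV = −(-7.41×10⁻⁹ C)(146 V) = 1.08×10⁻⁶ J.

1.08×10⁻⁶ J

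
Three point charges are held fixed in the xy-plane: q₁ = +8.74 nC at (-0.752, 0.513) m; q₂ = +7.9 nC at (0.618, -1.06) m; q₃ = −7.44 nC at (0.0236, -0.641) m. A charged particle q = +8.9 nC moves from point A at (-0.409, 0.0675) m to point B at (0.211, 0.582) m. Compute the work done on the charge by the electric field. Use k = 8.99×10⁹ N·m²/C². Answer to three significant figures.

The work done by the electric force is W_field = −ΔU = −q(V_B − V_A) = q(V_A − V_B).
At A: distances to the source charges are 0.562 m, 1.53 m, 0.830 m; V_A = Σ kqᵢ/rᵢ = 106 V.
At B: distances to the source charges are 0.965 m, 1.69 m, 1.24 m; V_B = Σ kqᵢ/rᵢ = 69.3 V.
ΔV = V_B − V_A = -36.4 V.
W_field = −qΔV = −(8.90×10⁻⁹ C)(-36.4 V) = 3.24×10⁻⁷ J.

3.24×10⁻⁷ J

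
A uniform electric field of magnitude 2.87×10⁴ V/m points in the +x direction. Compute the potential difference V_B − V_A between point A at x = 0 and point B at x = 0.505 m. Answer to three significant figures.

-1.45×10⁴ V

In a uniform field, potential decreases in the direction of E: V_B − V_A = −E·Δx.
V_B − V_A = −(2.87×10⁴ V/m)(0.505 m) = -1.45×10⁴ V.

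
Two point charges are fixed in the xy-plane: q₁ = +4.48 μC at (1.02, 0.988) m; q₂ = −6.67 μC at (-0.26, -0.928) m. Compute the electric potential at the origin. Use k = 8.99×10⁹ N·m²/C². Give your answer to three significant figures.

The total potential is the scalar sum of each charge's contribution, V = Σ kqᵢ/rᵢ.
Distances from the field point to each charge: r₁ = 1.42 m, r₂ = 0.964 m.
V = k[(4.48×10⁻⁶)/(1.42) + (-6.67×10⁻⁶)/(0.964)] = -3.39×10⁴ V.

-3.39×10⁴ V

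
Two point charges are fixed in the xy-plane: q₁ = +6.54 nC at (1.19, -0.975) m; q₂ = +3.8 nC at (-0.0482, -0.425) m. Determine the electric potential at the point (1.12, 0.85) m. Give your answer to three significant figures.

51.9 V

The total potential is the scalar sum of each charge's contribution, V = Σ kqᵢ/rᵢ.
Distances from the field point to each charge: r₁ = 1.83 m, r₂ = 1.73 m.
V = k[(6.54×10⁻⁹)/(1.83) + (3.80×10⁻⁹)/(1.73)] = 51.9 V.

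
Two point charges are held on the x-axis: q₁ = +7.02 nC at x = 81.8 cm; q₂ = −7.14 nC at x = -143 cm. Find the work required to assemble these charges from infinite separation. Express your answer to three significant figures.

-2.00×10⁻⁷ J

The work to assemble the configuration equals its total potential energy, U = Σ kqᵢqⱼ/rᵢⱼ over all pairs.
Pair separations: r₁₂ = 2.25 m.
U = (-2.00×10⁻⁷) = -2.00×10⁻⁷ J.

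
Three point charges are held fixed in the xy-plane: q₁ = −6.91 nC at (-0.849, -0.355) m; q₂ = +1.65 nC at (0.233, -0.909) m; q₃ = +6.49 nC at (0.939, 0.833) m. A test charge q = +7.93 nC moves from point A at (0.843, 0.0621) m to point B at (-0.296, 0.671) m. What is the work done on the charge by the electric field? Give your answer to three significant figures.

The work done by the electric force is W_field = −ΔU = −q(V_B − V_A) = q(V_A − V_B).
At A: distances to the source charges are 1.74 m, 1.15 m, 0.777 m; V_A = Σ kqᵢ/rᵢ = 52.4 V.
At B: distances to the source charges are 1.17 m, 1.67 m, 1.25 m; V_B = Σ kqᵢ/rᵢ = 2.45 V.
ΔV = V_B − V_A = -49.9 V.
W_field = −qΔV = −(7.93×10⁻⁹ C)(-49.9 V) = 3.96×10⁻⁷ J.

3.96×10⁻⁷ J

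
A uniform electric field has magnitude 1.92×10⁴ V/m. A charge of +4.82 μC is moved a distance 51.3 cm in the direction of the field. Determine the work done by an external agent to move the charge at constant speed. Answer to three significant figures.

The potential change for a displacement 51.3 cm in the direction of the field is ΔV = −Ed = -9850 V.
W_ext = qΔV = -0.0475 J.

-0.0475 J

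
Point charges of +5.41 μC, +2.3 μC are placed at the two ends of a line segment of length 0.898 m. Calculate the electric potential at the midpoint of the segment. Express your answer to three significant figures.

1.54×10⁵ V

The total potential is the scalar sum of each charge's contribution, V = Σ kqᵢ/rᵢ.
Each charge is 0.449 m from the midpoint.
V = k[(5.41×10⁻⁶)/(0.449) + (2.30×10⁻⁶)/(0.449)] = 1.54×10⁵ V.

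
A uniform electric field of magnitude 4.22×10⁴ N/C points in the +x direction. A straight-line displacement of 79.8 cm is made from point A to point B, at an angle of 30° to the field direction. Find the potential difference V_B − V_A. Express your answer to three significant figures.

-2.92×10⁴ V

Only the component of displacement along E changes the potential: ΔV = −E·d·cosθ.
ΔV = −(4.22×10⁴ V/m)(0.798 m)cos30° = -2.92×10⁴ V.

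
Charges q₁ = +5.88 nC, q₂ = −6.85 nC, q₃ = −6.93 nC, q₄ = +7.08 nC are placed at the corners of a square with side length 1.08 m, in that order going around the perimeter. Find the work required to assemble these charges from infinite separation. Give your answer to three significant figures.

The work to assemble the configuration equals its total potential energy, U = Σ kqᵢqⱼ/rᵢⱼ over all pairs.
The four side pairs have separation 1.08 m and the two diagonal pairs 1.53 m.
Summing all 6 pair terms gives U = -5.27×10⁻⁷ J.

-5.27×10⁻⁷ J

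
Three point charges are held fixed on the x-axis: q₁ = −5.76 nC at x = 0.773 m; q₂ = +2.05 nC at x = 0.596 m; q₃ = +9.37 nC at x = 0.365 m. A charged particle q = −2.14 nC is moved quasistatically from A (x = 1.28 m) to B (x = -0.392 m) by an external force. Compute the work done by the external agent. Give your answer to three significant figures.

For quasistatic motion the external work equals the change in potential energy: W_ext = qΔV = q(V_B − V_A).
At A: distances to the source charges are 0.507 m, 0.684 m, 0.915 m; V_A = Σ kqᵢ/rᵢ = 16.9 V.
At B: distances to the source charges are 1.17 m, 0.988 m, 0.757 m; V_B = Σ kqᵢ/rᵢ = 85.5 V.
ΔV = V_B − V_A = 68.6 V.
W_ext = qΔV = (-2.14×10⁻⁹ C)(68.6 V) = -1.47×10⁻⁷ J.

-1.47×10⁻⁷ J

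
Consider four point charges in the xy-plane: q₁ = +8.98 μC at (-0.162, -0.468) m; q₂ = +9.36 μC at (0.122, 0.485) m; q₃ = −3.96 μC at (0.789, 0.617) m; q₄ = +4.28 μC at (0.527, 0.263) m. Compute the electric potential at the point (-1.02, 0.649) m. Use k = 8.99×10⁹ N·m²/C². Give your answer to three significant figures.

Electric potential is a scalar, so the contributions from each charge add algebraically: V = Σ kqᵢ/rᵢ.
Distances from the field point to each charge: r₁ = 1.41 m, r₂ = 1.15 m, r₃ = 1.81 m, r₄ = 1.59 m.
V = k[(8.98×10⁻⁶)/(1.41) + (9.36×10⁻⁶)/(1.15) + (-3.96×10⁻⁶)/(1.81) + (4.28×10⁻⁶)/(1.59)] = 1.35×10⁵ V.

1.35×10⁵ V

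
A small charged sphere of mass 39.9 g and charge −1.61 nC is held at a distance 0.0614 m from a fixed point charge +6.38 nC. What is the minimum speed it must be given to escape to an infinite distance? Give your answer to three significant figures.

8.68×10⁻³ m/s

To just escape, total mechanical energy must reach zero at infinity: ½mv²_min + U = 0, so ½mv²_min = −U = |kQq|/r.
|U| = |kQq|/r = (8.99×10⁹ N·m²/C²)(6.38×10⁻⁹)(1.61×10⁻⁹)/(0.0614) = 1.50×10⁻⁶ J.
v_min = √(2|U|/m) = √(2·1.50×10⁻⁶/0.0399) = 8.68×10⁻³ m/s.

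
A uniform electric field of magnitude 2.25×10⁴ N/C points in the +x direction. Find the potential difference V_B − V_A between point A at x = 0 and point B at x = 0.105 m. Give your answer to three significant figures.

-2360 V

In a uniform field, potential decreases in the direction of E: V_B − V_A = −E·Δx.
V_B − V_A = −(2.25×10⁴ V/m)(0.105 m) = -2360 V.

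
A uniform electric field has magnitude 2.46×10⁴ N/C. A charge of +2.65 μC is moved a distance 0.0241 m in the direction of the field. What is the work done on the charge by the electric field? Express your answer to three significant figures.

The potential change for a displacement 0.0241 m in the direction of the field is ΔV = −Ed = -593 V.
W_field = −qΔV = 1.57×10⁻³ J.

1.57×10⁻³ J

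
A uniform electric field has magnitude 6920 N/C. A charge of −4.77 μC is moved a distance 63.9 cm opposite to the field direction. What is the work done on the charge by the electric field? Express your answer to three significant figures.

The potential change for a displacement 63.9 cm opposite to the field direction is ΔV = +Ed = 4420 V.
W_field = −qΔV = 0.0211 J.

0.0211 J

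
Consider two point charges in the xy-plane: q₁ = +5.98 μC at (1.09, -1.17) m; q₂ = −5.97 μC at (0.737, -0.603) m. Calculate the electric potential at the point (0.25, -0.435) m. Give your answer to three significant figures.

Electric potential is a scalar, so the contributions from each charge add algebraically: V = Σ kqᵢ/rᵢ.
Distances from the field point to each charge: r₁ = 1.12 m, r₂ = 0.515 m.
V = k[(5.98×10⁻⁶)/(1.12) + (-5.97×10⁻⁶)/(0.515)] = -5.60×10⁴ V.

-5.60×10⁴ V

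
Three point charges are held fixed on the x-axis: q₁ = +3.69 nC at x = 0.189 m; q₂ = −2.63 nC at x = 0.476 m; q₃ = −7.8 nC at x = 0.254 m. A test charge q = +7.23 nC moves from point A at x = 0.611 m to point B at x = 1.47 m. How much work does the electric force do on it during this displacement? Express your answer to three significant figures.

The work done by the electric force is W_field = −ΔU = −q(V_B − V_A) = q(V_A − V_B).
At A: distances to the source charges are 0.422 m, 0.135 m, 0.357 m; V_A = Σ kqᵢ/rᵢ = -293 V.
At B: distances to the source charges are 1.28 m, 0.994 m, 1.22 m; V_B = Σ kqᵢ/rᵢ = -55.6 V.
ΔV = V_B − V_A = 237 V.
W_field = −qΔV = −(7.23×10⁻⁹ C)(237 V) = -1.72×10⁻⁶ J.

-1.72×10⁻⁶ J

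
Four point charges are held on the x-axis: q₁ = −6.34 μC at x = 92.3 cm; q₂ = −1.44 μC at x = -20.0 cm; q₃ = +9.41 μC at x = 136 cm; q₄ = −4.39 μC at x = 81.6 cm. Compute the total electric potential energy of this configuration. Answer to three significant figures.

0.479 J

The assembly work is the sum of pairwise potential energies, U = Σ_{i<j} kqᵢqⱼ/rᵢⱼ.
Pair separations: r₁₂ = 1.12 m, r₁₃ = 0.437 m, r₁₄ = 0.107 m, r₂₃ = 1.56 m, r₂₄ = 1.02 m, r₃₄ = 0.544 m.
Summing all 6 pair terms gives U = 0.479 J.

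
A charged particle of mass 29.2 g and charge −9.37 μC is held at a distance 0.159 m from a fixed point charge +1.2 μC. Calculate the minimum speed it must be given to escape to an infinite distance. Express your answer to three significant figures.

To just escape, total mechanical energy must reach zero at infinity: ½mv²_min + U = 0, so ½mv²_min = −U = |kQq|/r.
|U| = |kQq|/r = (8.99×10⁹ N·m²/C²)(1.20×10⁻⁶)(9.37×10⁻⁶)/(0.159) = 0.636 J.
v_min = √(2|U|/m) = √(2·0.636/0.0292) = 6.60 m/s.

6.60 m/s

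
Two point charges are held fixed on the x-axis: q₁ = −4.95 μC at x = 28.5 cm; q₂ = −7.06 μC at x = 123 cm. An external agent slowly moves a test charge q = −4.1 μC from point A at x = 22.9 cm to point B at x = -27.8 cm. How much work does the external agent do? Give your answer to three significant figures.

For quasistatic motion the external work equals the change in potential energy: W_ext = qΔV = q(V_B − V_A).
At A: distances to the source charges are 0.0560 m, 1.00 m; V_A = Σ kqᵢ/rᵢ = -8.58×10⁵ V.
At B: distances to the source charges are 0.563 m, 1.51 m; V_B = Σ kqᵢ/rᵢ = -1.21×10⁵ V.
ΔV = V_B − V_A = 7.37×10⁵ V.
W_ext = qΔV = (-4.10×10⁻⁶ C)(7.37×10⁵ V) = -3.02 J.

-3.02 J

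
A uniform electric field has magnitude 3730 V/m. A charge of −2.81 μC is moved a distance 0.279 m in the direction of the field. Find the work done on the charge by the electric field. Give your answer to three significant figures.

-2.92×10⁻³ J

The potential change for a displacement 0.279 m in the direction of the field is ΔV = −Ed = -1040 V.
W_field = −qΔV = -2.92×10⁻³ J.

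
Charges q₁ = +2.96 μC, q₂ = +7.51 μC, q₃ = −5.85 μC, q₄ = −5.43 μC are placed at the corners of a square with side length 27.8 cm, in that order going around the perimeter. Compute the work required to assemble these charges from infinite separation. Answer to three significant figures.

-1.52 J

The assembly work is the sum of pairwise potential energies, U = Σ_{i<j} kqᵢqⱼ/rᵢⱼ.
The four side pairs have separation 0.278 m and the two diagonal pairs 0.393 m.
Summing all 6 pair terms gives U = -1.52 J.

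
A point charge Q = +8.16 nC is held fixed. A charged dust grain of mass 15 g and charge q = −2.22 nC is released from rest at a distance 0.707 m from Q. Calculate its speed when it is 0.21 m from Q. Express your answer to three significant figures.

Only the electrostatic force acts, so mechanical energy is conserved: ½mv² = U₁ − U₂ = kQq(1/r₁ − 1/r₂).
U₁ − U₂ = (8.99×10⁹ N·m²/C²)(8.16×10⁻⁹ C)(-2.22×10⁻⁹ C)(1/0.707 − 1/0.210) = 5.45×10⁻⁷ J.
v = √(2·5.45×10⁻⁷/0.0150) = 8.53×10⁻³ m/s.

8.53×10⁻³ m/s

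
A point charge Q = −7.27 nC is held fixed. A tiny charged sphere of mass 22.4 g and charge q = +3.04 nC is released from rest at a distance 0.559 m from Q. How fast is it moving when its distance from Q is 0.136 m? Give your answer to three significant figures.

9.94×10⁻³ m/s

Only the electrostatic force acts, so mechanical energy is conserved: ½mv² = U₁ − U₂ = kQq(1/r₁ − 1/r₂).
U₁ − U₂ = (8.99×10⁹ N·m²/C²)(-7.27×10⁻⁹ C)(3.04×10⁻⁹ C)(1/0.559 − 1/0.136) = 1.11×10⁻⁶ J.
v = √(2·1.11×10⁻⁶/0.0224) = 9.94×10⁻³ m/s.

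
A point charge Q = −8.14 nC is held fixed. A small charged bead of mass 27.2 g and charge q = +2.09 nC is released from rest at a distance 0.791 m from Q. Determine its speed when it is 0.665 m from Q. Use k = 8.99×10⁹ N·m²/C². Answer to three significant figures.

Only the electrostatic force acts, so mechanical energy is conserved: ½mv² = U₁ − U₂ = kQq(1/r₁ − 1/r₂).
U₁ − U₂ = (8.99×10⁹ N·m²/C²)(-8.14×10⁻⁹ C)(2.09×10⁻⁹ C)(1/0.791 − 1/0.665) = 3.66×10⁻⁸ J.
v = √(2·3.66×10⁻⁸/0.0272) = 1.64×10⁻³ m/s.

1.64×10⁻³ m/s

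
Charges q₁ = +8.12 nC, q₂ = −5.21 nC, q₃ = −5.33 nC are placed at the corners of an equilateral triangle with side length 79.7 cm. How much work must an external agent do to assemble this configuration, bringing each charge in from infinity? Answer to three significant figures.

-6.52×10⁻⁷ J

The work to assemble the configuration equals its total potential energy, U = Σ kqᵢqⱼ/rᵢⱼ over all pairs.
All three pair separations equal the side length, 0.797 m.
U = (-4.77×10⁻⁷) + (-4.88×10⁻⁷) + (3.13×10⁻⁷) = -6.52×10⁻⁷ J.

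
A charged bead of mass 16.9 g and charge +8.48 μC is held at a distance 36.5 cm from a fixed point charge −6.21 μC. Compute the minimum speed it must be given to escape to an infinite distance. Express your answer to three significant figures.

12.4 m/s

To just escape, total mechanical energy must reach zero at infinity: ½mv²_min + U = 0, so ½mv²_min = −U = |kQq|/r.
|U| = |kQq|/r = (8.99×10⁹ N·m²/C²)(6.21×10⁻⁶)(8.48×10⁻⁶)/(0.365) = 1.30 J.
v_min = √(2|U|/m) = √(2·1.30/0.0169) = 12.4 m/s.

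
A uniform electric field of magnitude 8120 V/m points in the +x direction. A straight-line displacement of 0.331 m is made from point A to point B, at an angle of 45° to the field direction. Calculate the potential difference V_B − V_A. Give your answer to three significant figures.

Only the component of displacement along E changes the potential: ΔV = −E·d·cosθ.
ΔV = −(8120 V/m)(0.331 m)cos45° = -1900 V.

-1900 V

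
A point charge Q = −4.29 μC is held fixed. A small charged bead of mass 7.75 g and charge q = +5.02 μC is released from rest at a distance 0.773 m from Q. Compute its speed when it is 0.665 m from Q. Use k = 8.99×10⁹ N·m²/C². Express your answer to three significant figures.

3.24 m/s

Only the electrostatic force acts, so mechanical energy is conserved: ½mv² = U₁ − U₂ = kQq(1/r₁ − 1/r₂).
U₁ − U₂ = (8.99×10⁹ N·m²/C²)(-4.29×10⁻⁶ C)(5.02×10⁻⁶ C)(1/0.773 − 1/0.665) = 0.0407 J.
v = √(2·0.0407/7.75×10⁻³) = 3.24 m/s.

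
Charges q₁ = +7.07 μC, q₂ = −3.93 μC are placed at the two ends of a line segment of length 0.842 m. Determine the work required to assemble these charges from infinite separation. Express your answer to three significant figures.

-0.297 J

The work to assemble the configuration equals its total potential energy, U = Σ kqᵢqⱼ/rᵢⱼ over all pairs.
The separation is r = 0.842 m.
U = (-0.297) = -0.297 J.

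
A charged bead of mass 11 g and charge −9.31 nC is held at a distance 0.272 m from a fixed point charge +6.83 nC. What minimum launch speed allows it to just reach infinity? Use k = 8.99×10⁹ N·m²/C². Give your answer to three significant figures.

To just escape, total mechanical energy must reach zero at infinity: ½mv²_min + U = 0, so ½mv²_min = −U = |kQq|/r.
|U| = |kQq|/r = (8.99×10⁹ N·m²/C²)(6.83×10⁻⁹)(9.31×10⁻⁹)/(0.272) = 2.10×10⁻⁶ J.
v_min = √(2|U|/m) = √(2·2.10×10⁻⁶/0.0110) = 0.0195 m/s.

0.0195 m/s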